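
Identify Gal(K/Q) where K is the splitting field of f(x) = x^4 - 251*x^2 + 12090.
Gal(K/Q) = V_4 (Klein four-group, Z/2Z × Z/2Z)

f factors as (x^2 - 65)(x^2 - 186), so the splitting field is K = Q(sqrt(65), sqrt(186)). The elements 65, 186, 12090 are all non-squares in Q, so sqrt(65) and sqrt(186) generate independent quadratic extensions. Thus [K:Q] = 4 and Gal(K/Q) is generated by the two order-2 automorphisms sqrt(65) ↦ -sqrt(65) and sqrt(186) ↦ -sqrt(186), giving V_4.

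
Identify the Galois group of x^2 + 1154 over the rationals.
Gal(K/Q) = Z/2Z (cyclic of order 2)

x^2 + 1154 is irreducible over Q since -1154 is not a rational square. The splitting field Q(sqrt(-1154)) has degree 2 over Q, and its unique nontrivial automorphism is sqrt(-1154) ↦ -sqrt(-1154). Hence Gal(Q(sqrt(-1154))/Q) = Z/2Z.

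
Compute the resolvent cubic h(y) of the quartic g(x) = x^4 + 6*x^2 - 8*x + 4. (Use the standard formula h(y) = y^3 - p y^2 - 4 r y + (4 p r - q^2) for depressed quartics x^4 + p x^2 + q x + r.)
h(y) = y^3 - 6*y^2 - 16*y + 32

Identify coefficients: p = 6, q = -8, r = 4.
Plug into h(y) = y^3 - p y^2 - 4 r y + (4 p r - q^2):
  h(y) = y^3 - (6) y^2 - 4*(4) y + (4*(6)*(4) - (-8)^2)
       = y^3 + (-6) y^2 + (-16) y + (32).
Simplifying: h(y) = y^3 - 6*y^2 - 16*y + 32.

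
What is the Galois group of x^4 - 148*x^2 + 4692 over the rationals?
Gal(K/Q) = V_4 (Klein four-group, Z/2Z × Z/2Z)

f factors as (x^2 - 46)(x^2 - 102), so the splitting field is K = Q(sqrt(46), sqrt(102)). The elements 46, 102, 4692 are all non-squares in Q, so sqrt(46) and sqrt(102) generate independent quadratic extensions. Thus [K:Q] = 4 and Gal(K/Q) is generated by the two order-2 automorphisms sqrt(46) ↦ -sqrt(46) and sqrt(102) ↦ -sqrt(102), giving V_4.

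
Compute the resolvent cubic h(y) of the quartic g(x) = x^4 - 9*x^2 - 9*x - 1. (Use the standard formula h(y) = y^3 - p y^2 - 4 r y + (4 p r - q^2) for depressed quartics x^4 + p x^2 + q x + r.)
h(y) = y^3 + 9*y^2 + 4*y - 45

Identify coefficients: p = -9, q = -9, r = -1.
Plug into h(y) = y^3 - p y^2 - 4 r y + (4 p r - q^2):
  h(y) = y^3 - (-9) y^2 - 4*(-1) y + (4*(-9)*(-1) - (-9)^2)
       = y^3 + (9) y^2 + (4) y + (-45).
Simplifying: h(y) = y^3 + 9*y^2 + 4*y - 45.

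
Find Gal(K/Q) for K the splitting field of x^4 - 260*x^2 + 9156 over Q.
Gal(K/Q) = V_4 (Klein four-group, Z/2Z × Z/2Z)

f factors as (x^2 - 218)(x^2 - 42), so the splitting field is K = Q(sqrt(218), sqrt(42)). The elements 218, 42, 9156 are all non-squares in Q, so sqrt(218) and sqrt(42) generate independent quadratic extensions. Thus [K:Q] = 4 and Gal(K/Q) is generated by the two order-2 automorphisms sqrt(218) ↦ -sqrt(218) and sqrt(42) ↦ -sqrt(42), giving V_4.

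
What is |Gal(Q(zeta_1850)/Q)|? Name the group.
|Gal(Q(zeta_1850)/Q)| = phi(1850) = 720; group ≅ (Z/1850Z)^* ≅ Z/20Z × Z/36Z

The n-th cyclotomic polynomial Φ_1850(x) is the minimal polynomial of zeta_1850 over Q and has degree phi(1850) = 720. So Q(zeta_1850) is a degree-720 Galois extension with Galois group (Z/1850Z)^*. By CRT, (Z/1850Z)^* ≅ (Z/2Z)^* × (Z/25Z)^* × (Z/37Z)^*. Each prime-power unit group is (Z/2Z)^* ≅ trivial group (order 1); (Z/25Z)^* ≅ Z/20Z; (Z/37Z)^* ≅ Z/36Z. Hence Gal(Q(zeta_1850)/Q) ≅ Z/20Z × Z/36Z.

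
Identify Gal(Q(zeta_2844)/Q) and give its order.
|Gal(Q(zeta_2844)/Q)| = phi(2844) = 936; group ≅ (Z/2844Z)^* ≅ Z/2Z × Z/6Z × Z/78Z

The n-th cyclotomic polynomial Φ_2844(x) is the minimal polynomial of zeta_2844 over Q and has degree phi(2844) = 936. So Q(zeta_2844) is a degree-936 Galois extension with Galois group (Z/2844Z)^*. By CRT, (Z/2844Z)^* ≅ (Z/4Z)^* × (Z/9Z)^* × (Z/79Z)^*. Each prime-power unit group is (Z/4Z)^* ≅ Z/2Z; (Z/9Z)^* ≅ Z/6Z; (Z/79Z)^* ≅ Z/78Z. Hence Gal(Q(zeta_2844)/Q) ≅ Z/2Z × Z/6Z × Z/78Z.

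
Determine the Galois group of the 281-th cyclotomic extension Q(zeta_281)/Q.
|Gal(Q(zeta_281)/Q)| = phi(281) = 280; group ≅ (Z/281Z)^* ≅ Z/280Z

The n-th cyclotomic polynomial Φ_281(x) is the minimal polynomial of zeta_281 over Q and has degree phi(281) = 280. So Q(zeta_281) is a degree-280 Galois extension with Galois group (Z/281Z)^*. (Z/281Z)^* is cyclic since 281 is an odd prime power (or 4). Hence Gal(Q(zeta_281)/Q) ≅ Z/280Z.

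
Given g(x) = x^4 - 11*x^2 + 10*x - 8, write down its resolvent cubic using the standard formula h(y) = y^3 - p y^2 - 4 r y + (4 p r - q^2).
h(y) = y^3 + 11*y^2 + 32*y + 252

Identify coefficients: p = -11, q = 10, r = -8.
Plug into h(y) = y^3 - p y^2 - 4 r y + (4 p r - q^2):
  h(y) = y^3 - (-11) y^2 - 4*(-8) y + (4*(-11)*(-8) - (10)^2)
       = y^3 + (11) y^2 + (32) y + (252).
Simplifying: h(y) = y^3 + 11*y^2 + 32*y + 252.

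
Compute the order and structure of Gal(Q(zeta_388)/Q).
|Gal(Q(zeta_388)/Q)| = phi(388) = 192; group ≅ (Z/388Z)^* ≅ Z/2Z × Z/96Z

The n-th cyclotomic polynomial Φ_388(x) is the minimal polynomial of zeta_388 over Q and has degree phi(388) = 192. So Q(zeta_388) is a degree-192 Galois extension with Galois group (Z/388Z)^*. By CRT, (Z/388Z)^* ≅ (Z/4Z)^* × (Z/97Z)^*. Each prime-power unit group is (Z/4Z)^* ≅ Z/2Z; (Z/97Z)^* ≅ Z/96Z. Hence Gal(Q(zeta_388)/Q) ≅ Z/2Z × Z/96Z.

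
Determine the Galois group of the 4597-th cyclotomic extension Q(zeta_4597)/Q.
|Gal(Q(zeta_4597)/Q)| = phi(4597) = 4596; group ≅ (Z/4597Z)^* ≅ Z/4596Z

The n-th cyclotomic polynomial Φ_4597(x) is the minimal polynomial of zeta_4597 over Q and has degree phi(4597) = 4596. So Q(zeta_4597) is a degree-4596 Galois extension with Galois group (Z/4597Z)^*. (Z/4597Z)^* is cyclic since 4597 is an odd prime power (or 4). Hence Gal(Q(zeta_4597)/Q) ≅ Z/4596Z.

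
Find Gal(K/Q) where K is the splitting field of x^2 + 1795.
Gal(K/Q) = Z/2Z (cyclic of order 2)

x^2 + 1795 is irreducible over Q since -1795 is not a rational square. The splitting field Q(sqrt(-1795)) has degree 2 over Q, and its unique nontrivial automorphism is sqrt(-1795) ↦ -sqrt(-1795). Hence Gal(Q(sqrt(-1795))/Q) = Z/2Z.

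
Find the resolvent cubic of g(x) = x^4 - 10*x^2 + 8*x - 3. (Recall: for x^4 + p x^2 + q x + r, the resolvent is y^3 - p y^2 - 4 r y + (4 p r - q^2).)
h(y) = y^3 + 10*y^2 + 12*y + 56

Identify coefficients: p = -10, q = 8, r = -3.
Plug into h(y) = y^3 - p y^2 - 4 r y + (4 p r - q^2):
  h(y) = y^3 - (-10) y^2 - 4*(-3) y + (4*(-10)*(-3) - (8)^2)
       = y^3 + (10) y^2 + (12) y + (56).
Simplifying: h(y) = y^3 + 10*y^2 + 12*y + 56.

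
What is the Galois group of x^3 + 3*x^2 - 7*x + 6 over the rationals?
Gal(K/Q) = S_3 (symmetric group of order 6)

Compute the discriminant of x^3 + (3)*x^2 + (-7)*x + (6): Δ = -2075. Since Δ is not a rational square, the Galois group is not contained in A_3; it must be the full S_3 (irreducibility of the cubic rules out anything smaller).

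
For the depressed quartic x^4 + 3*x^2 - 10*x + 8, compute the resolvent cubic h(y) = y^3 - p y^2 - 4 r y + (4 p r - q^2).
h(y) = y^3 - 3*y^2 - 32*y - 4

Identify coefficients: p = 3, q = -10, r = 8.
Plug into h(y) = y^3 - p y^2 - 4 r y + (4 p r - q^2):
  h(y) = y^3 - (3) y^2 - 4*(8) y + (4*(3)*(8) - (-10)^2)
       = y^3 + (-3) y^2 + (-32) y + (-4).
Simplifying: h(y) = y^3 - 3*y^2 - 32*y - 4.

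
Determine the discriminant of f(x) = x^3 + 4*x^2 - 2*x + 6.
Δ = -3276

For x^3 + a x^2 + b x + c the discriminant is Δ = 18 a b c - 4 a^3 c + a^2 b^2 - 4 b^3 - 27 c^2.
Plug a = 4, b = -2, c = 6:
  18*(4)*(-2)*(6) - 4*(4)^3*(6) + (4)^2*(-2)^2 - 4*(-2)^3 - 27*(6)^2
  = -864 + (-1536) + 64 + (32) + (-972)
  = -3276.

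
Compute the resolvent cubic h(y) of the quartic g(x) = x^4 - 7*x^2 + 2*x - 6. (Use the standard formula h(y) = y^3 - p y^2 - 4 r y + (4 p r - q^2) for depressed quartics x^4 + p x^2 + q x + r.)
h(y) = y^3 + 7*y^2 + 24*y + 164

Identify coefficients: p = -7, q = 2, r = -6.
Plug into h(y) = y^3 - p y^2 - 4 r y + (4 p r - q^2):
  h(y) = y^3 - (-7) y^2 - 4*(-6) y + (4*(-7)*(-6) - (2)^2)
       = y^3 + (7) y^2 + (24) y + (164).
Simplifying: h(y) = y^3 + 7*y^2 + 24*y + 164.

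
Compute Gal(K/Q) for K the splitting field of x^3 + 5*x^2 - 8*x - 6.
Gal(K/Q) = S_3 (symmetric group of order 6)

Compute the discriminant of x^3 + (5)*x^2 + (-8)*x + (-6): Δ = 9996. Since Δ is not a rational square, the Galois group is not contained in A_3; it must be the full S_3 (irreducibility of the cubic rules out anything smaller).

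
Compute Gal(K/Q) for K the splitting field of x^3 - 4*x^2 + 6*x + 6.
Gal(K/Q) = S_3 (symmetric group of order 6)

Compute the discriminant of x^3 + (-4)*x^2 + (6)*x + (6): Δ = -2316. Since Δ is not a rational square, the Galois group is not contained in A_3; it must be the full S_3 (irreducibility of the cubic rules out anything smaller).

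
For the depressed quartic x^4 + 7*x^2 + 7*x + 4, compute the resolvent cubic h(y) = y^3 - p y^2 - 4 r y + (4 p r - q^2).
h(y) = y^3 - 7*y^2 - 16*y + 63

Identify coefficients: p = 7, q = 7, r = 4.
Plug into h(y) = y^3 - p y^2 - 4 r y + (4 p r - q^2):
  h(y) = y^3 - (7) y^2 - 4*(4) y + (4*(7)*(4) - (7)^2)
       = y^3 + (-7) y^2 + (-16) y + (63).
Simplifying: h(y) = y^3 - 7*y^2 - 16*y + 63.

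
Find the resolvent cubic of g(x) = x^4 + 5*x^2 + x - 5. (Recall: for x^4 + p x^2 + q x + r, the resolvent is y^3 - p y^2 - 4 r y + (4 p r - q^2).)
h(y) = y^3 - 5*y^2 + 20*y - 101

Identify coefficients: p = 5, q = 1, r = -5.
Plug into h(y) = y^3 - p y^2 - 4 r y + (4 p r - q^2):
  h(y) = y^3 - (5) y^2 - 4*(-5) y + (4*(5)*(-5) - (1)^2)
       = y^3 + (-5) y^2 + (20) y + (-101).
Simplifying: h(y) = y^3 - 5*y^2 + 20*y - 101.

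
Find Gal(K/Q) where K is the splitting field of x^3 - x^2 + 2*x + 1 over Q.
Gal(K/Q) = S_3 (symmetric group of order 6)

Compute the discriminant of x^3 + (-1)*x^2 + (2)*x + (1): Δ = -87. Since Δ is not a rational square, the Galois group is not contained in A_3; it must be the full S_3 (irreducibility of the cubic rules out anything smaller).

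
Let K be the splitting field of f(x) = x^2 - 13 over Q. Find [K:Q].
[K:Q] = 2

The polynomial x^2 - 13 is irreducible over Q since 13 is not a perfect square. Its splitting field is Q(sqrt(13)), which has degree 2 over Q.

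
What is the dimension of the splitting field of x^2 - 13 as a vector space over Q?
[K:Q] = 2

The discriminant of x^2 + (0)*x + (-13) is b^2 - 4c = 0 - (-52) = 52. Since 52 is not a perfect square in Q, the polynomial is irreducible over Q. Its two roots generate a degree-2 extension, so [K:Q] = 2.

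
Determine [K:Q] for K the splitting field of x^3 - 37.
[K:Q] = 6

x^3 - 37 has one real root r = 37^(1/3) and two complex roots r*zeta_3, r*zeta_3^2 where zeta_3 = e^(2*pi*i/3). The splitting field is Q(r, zeta_3). [Q(r):Q] = 3 and [Q(zeta_3):Q] = 2 with gcd = 1, so [Q(r, zeta_3):Q] = 3 * 2 = 6.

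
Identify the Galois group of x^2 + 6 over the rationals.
Gal(K/Q) = Z/2Z (cyclic of order 2)

x^2 + 6 is irreducible over Q since -6 is not a rational square. The splitting field Q(sqrt(-6)) has degree 2 over Q, and its unique nontrivial automorphism is sqrt(-6) ↦ -sqrt(-6). Hence Gal(Q(sqrt(-6))/Q) = Z/2Z.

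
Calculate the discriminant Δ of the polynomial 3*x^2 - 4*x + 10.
Δ = -104

For a quadratic a x^2 + b x + c the discriminant is Δ = b^2 - 4ac = (-4)^2 - 4*(3)*(10) = 16 - (120) = -104.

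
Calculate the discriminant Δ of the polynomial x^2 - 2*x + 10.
Δ = -36

For a quadratic a x^2 + b x + c the discriminant is Δ = b^2 - 4ac = (-2)^2 - 4*(1)*(10) = 4 - (40) = -36.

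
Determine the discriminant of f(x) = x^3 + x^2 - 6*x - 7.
Δ = 361

For x^3 + a x^2 + b x + c the discriminant is Δ = 18 a b c - 4 a^3 c + a^2 b^2 - 4 b^3 - 27 c^2.
Plug a = 1, b = -6, c = -7:
  18*(1)*(-6)*(-7) - 4*(1)^3*(-7) + (1)^2*(-6)^2 - 4*(-6)^3 - 27*(-7)^2
  = 756 + (28) + 36 + (864) + (-1323)
  = 361.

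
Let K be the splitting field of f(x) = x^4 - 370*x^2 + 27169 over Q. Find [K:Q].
[K:Q] = 4

f factors as (x^2 - 269)(x^2 - 101); the splitting field is K = Q(sqrt(269), sqrt(101)). Since 269, 101, and 27169 are all non-squares in Q, the three subfields Q(sqrt(269)), Q(sqrt(101)), Q(sqrt(27169)) are distinct degree-2 extensions, so [K:Q] = 4 (Klein four Galois group).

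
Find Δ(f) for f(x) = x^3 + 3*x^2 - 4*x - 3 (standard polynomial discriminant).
Δ = 1129

For x^3 + a x^2 + b x + c the discriminant is Δ = 18 a b c - 4 a^3 c + a^2 b^2 - 4 b^3 - 27 c^2.
Plug a = 3, b = -4, c = -3:
  18*(3)*(-4)*(-3) - 4*(3)^3*(-3) + (3)^2*(-4)^2 - 4*(-4)^3 - 27*(-3)^2
  = 648 + (324) + 144 + (256) + (-243)
  = 1129.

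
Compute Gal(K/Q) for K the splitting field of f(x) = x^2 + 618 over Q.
Gal(K/Q) = Z/2Z (cyclic of order 2)

x^2 + 618 is irreducible over Q since -618 is not a rational square. The splitting field Q(sqrt(-618)) has degree 2 over Q, and its unique nontrivial automorphism is sqrt(-618) ↦ -sqrt(-618). Hence Gal(Q(sqrt(-618))/Q) = Z/2Z.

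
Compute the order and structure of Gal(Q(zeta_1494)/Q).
|Gal(Q(zeta_1494)/Q)| = phi(1494) = 492; group ≅ (Z/1494Z)^* ≅ Z/6Z × Z/82Z

The n-th cyclotomic polynomial Φ_1494(x) is the minimal polynomial of zeta_1494 over Q and has degree phi(1494) = 492. So Q(zeta_1494) is a degree-492 Galois extension with Galois group (Z/1494Z)^*. By CRT, (Z/1494Z)^* ≅ (Z/2Z)^* × (Z/9Z)^* × (Z/83Z)^*. Each prime-power unit group is (Z/2Z)^* ≅ trivial group (order 1); (Z/9Z)^* ≅ Z/6Z; (Z/83Z)^* ≅ Z/82Z. Hence Gal(Q(zeta_1494)/Q) ≅ Z/6Z × Z/82Z.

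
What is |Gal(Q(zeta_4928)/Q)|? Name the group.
|Gal(Q(zeta_4928)/Q)| = phi(4928) = 1920; group ≅ (Z/4928Z)^* ≅ Z/2Z × Z/6Z × Z/10Z × Z/16Z

The n-th cyclotomic polynomial Φ_4928(x) is the minimal polynomial of zeta_4928 over Q and has degree phi(4928) = 1920. So Q(zeta_4928) is a degree-1920 Galois extension with Galois group (Z/4928Z)^*. By CRT, (Z/4928Z)^* ≅ (Z/64Z)^* × (Z/7Z)^* × (Z/11Z)^*. Each prime-power unit group is (Z/64Z)^* ≅ Z/2Z × Z/16Z; (Z/7Z)^* ≅ Z/6Z; (Z/11Z)^* ≅ Z/10Z. Hence Gal(Q(zeta_4928)/Q) ≅ Z/2Z × Z/6Z × Z/10Z × Z/16Z.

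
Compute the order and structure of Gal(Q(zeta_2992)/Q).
|Gal(Q(zeta_2992)/Q)| = phi(2992) = 1280; group ≅ (Z/2992Z)^* ≅ Z/2Z × Z/4Z × Z/10Z × Z/16Z

The n-th cyclotomic polynomial Φ_2992(x) is the minimal polynomial of zeta_2992 over Q and has degree phi(2992) = 1280. So Q(zeta_2992) is a degree-1280 Galois extension with Galois group (Z/2992Z)^*. By CRT, (Z/2992Z)^* ≅ (Z/16Z)^* × (Z/11Z)^* × (Z/17Z)^*. Each prime-power unit group is (Z/16Z)^* ≅ Z/2Z × Z/4Z; (Z/11Z)^* ≅ Z/10Z; (Z/17Z)^* ≅ Z/16Z. Hence Gal(Q(zeta_2992)/Q) ≅ Z/2Z × Z/4Z × Z/10Z × Z/16Z.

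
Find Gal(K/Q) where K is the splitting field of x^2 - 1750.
Gal(K/Q) = Z/2Z (cyclic of order 2)

x^2 - 1750 is irreducible over Q since 1750 is not a rational square. The splitting field Q(sqrt(1750)) has degree 2 over Q, and its unique nontrivial automorphism is sqrt(1750) ↦ -sqrt(1750). Hence Gal(Q(sqrt(1750))/Q) = Z/2Z.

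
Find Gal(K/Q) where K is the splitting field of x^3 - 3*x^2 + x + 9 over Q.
Gal(K/Q) = S_3 (symmetric group of order 6)

Compute the discriminant of x^3 + (-3)*x^2 + (1)*x + (9): Δ = -1696. Since Δ is not a rational square, the Galois group is not contained in A_3; it must be the full S_3 (irreducibility of the cubic rules out anything smaller).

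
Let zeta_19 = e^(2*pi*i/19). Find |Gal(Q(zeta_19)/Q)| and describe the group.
|Gal(Q(zeta_19)/Q)| = phi(19) = 18; group ≅ (Z/19Z)^* ≅ Z/18Z

The n-th cyclotomic polynomial Φ_19(x) is the minimal polynomial of zeta_19 over Q and has degree phi(19) = 18. So Q(zeta_19) is a degree-18 Galois extension with Galois group (Z/19Z)^*. (Z/19Z)^* is cyclic since 19 is an odd prime power (or 4). Hence Gal(Q(zeta_19)/Q) ≅ Z/18Z.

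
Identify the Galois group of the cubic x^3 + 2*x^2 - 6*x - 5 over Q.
Gal(K/Q) = S_3 (symmetric group of order 6)

Compute the discriminant of x^3 + (2)*x^2 + (-6)*x + (-5): Δ = 1573. Since Δ is not a rational square, the Galois group is not contained in A_3; it must be the full S_3 (irreducibility of the cubic rules out anything smaller).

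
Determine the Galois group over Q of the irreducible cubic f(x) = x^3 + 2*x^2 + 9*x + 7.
Gal(K/Q) = S_3 (symmetric group of order 6)

Compute the discriminant of x^3 + (2)*x^2 + (9)*x + (7): Δ = -1871. Since Δ is not a rational square, the Galois group is not contained in A_3; it must be the full S_3 (irreducibility of the cubic rules out anything smaller).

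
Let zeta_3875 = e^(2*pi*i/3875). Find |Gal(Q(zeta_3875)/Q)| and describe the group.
|Gal(Q(zeta_3875)/Q)| = phi(3875) = 3000; group ≅ (Z/3875Z)^* ≅ Z/30Z × Z/100Z

The n-th cyclotomic polynomial Φ_3875(x) is the minimal polynomial of zeta_3875 over Q and has degree phi(3875) = 3000. So Q(zeta_3875) is a degree-3000 Galois extension with Galois group (Z/3875Z)^*. By CRT, (Z/3875Z)^* ≅ (Z/125Z)^* × (Z/31Z)^*. Each prime-power unit group is (Z/125Z)^* ≅ Z/100Z; (Z/31Z)^* ≅ Z/30Z. Hence Gal(Q(zeta_3875)/Q) ≅ Z/30Z × Z/100Z.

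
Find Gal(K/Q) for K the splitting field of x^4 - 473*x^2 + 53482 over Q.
Gal(K/Q) = V_4 (Klein four-group, Z/2Z × Z/2Z)

f factors as (x^2 - 187)(x^2 - 286), so the splitting field is K = Q(sqrt(187), sqrt(286)). The elements 187, 286, 53482 are all non-squares in Q, so sqrt(187) and sqrt(286) generate independent quadratic extensions. Thus [K:Q] = 4 and Gal(K/Q) is generated by the two order-2 automorphisms sqrt(187) ↦ -sqrt(187) and sqrt(286) ↦ -sqrt(286), giving V_4.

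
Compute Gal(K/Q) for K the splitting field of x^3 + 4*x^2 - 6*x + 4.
Gal(K/Q) = S_3 (symmetric group of order 6)

Compute the discriminant of x^3 + (4)*x^2 + (-6)*x + (4): Δ = -1744. Since Δ is not a rational square, the Galois group is not contained in A_3; it must be the full S_3 (irreducibility of the cubic rules out anything smaller).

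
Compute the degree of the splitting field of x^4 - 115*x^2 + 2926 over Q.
[K:Q] = 4

f factors as (x^2 - 77)(x^2 - 38); the splitting field is K = Q(sqrt(77), sqrt(38)). Since 77, 38, and 2926 are all non-squares in Q, the three subfields Q(sqrt(77)), Q(sqrt(38)), Q(sqrt(2926)) are distinct degree-2 extensions, so [K:Q] = 4 (Klein four Galois group).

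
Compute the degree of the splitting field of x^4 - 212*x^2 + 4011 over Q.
[K:Q] = 4

f factors as (x^2 - 191)(x^2 - 21); the splitting field is K = Q(sqrt(191), sqrt(21)). Since 191, 21, and 4011 are all non-squares in Q, the three subfields Q(sqrt(191)), Q(sqrt(21)), Q(sqrt(4011)) are distinct degree-2 extensions, so [K:Q] = 4 (Klein four Galois group).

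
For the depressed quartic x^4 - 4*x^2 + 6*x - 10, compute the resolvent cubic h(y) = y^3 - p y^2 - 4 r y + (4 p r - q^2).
h(y) = y^3 + 4*y^2 + 40*y + 124

Identify coefficients: p = -4, q = 6, r = -10.
Plug into h(y) = y^3 - p y^2 - 4 r y + (4 p r - q^2):
  h(y) = y^3 - (-4) y^2 - 4*(-10) y + (4*(-4)*(-10) - (6)^2)
       = y^3 + (4) y^2 + (40) y + (124).
Simplifying: h(y) = y^3 + 4*y^2 + 40*y + 124.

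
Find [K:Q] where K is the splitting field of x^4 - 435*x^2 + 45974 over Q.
[K:Q] = 4

f factors as (x^2 - 254)(x^2 - 181); the splitting field is K = Q(sqrt(254), sqrt(181)). Since 254, 181, and 45974 are all non-squares in Q, the three subfields Q(sqrt(254)), Q(sqrt(181)), Q(sqrt(45974)) are distinct degree-2 extensions, so [K:Q] = 4 (Klein four Galois group).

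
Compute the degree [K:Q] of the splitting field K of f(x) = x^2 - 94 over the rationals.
[K:Q] = 2

The polynomial x^2 - 94 is irreducible over Q since 94 is not a perfect square. Its splitting field is Q(sqrt(94)), which has degree 2 over Q.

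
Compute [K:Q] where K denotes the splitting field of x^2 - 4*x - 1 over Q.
[K:Q] = 2

The discriminant of x^2 + (-4)*x + (-1) is b^2 - 4c = 16 - (-4) = 20. Since 20 is not a perfect square in Q, the polynomial is irreducible over Q. Its two roots generate a degree-2 extension, so [K:Q] = 2.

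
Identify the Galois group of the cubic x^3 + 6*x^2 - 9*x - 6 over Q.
Gal(K/Q) = A_3 (cyclic of order 3)

Compute the discriminant of x^3 + (6)*x^2 + (-9)*x + (-6): Δ = 15876. Since Δ is a perfect square (Δ = 126^2), the Galois group is contained in A_3. Irreducibility forces the group to be transitive on three roots, so Gal = A_3.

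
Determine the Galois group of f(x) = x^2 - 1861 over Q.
Gal(K/Q) = Z/2Z (cyclic of order 2)

x^2 - 1861 is irreducible over Q since 1861 is not a rational square. The splitting field Q(sqrt(1861)) has degree 2 over Q, and its unique nontrivial automorphism is sqrt(1861) ↦ -sqrt(1861). Hence Gal(Q(sqrt(1861))/Q) = Z/2Z.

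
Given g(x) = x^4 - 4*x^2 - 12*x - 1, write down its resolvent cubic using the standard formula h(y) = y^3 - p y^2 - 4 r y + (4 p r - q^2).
h(y) = y^3 + 4*y^2 + 4*y - 128

Identify coefficients: p = -4, q = -12, r = -1.
Plug into h(y) = y^3 - p y^2 - 4 r y + (4 p r - q^2):
  h(y) = y^3 - (-4) y^2 - 4*(-1) y + (4*(-4)*(-1) - (-12)^2)
       = y^3 + (4) y^2 + (4) y + (-128).
Simplifying: h(y) = y^3 + 4*y^2 + 4*y - 128.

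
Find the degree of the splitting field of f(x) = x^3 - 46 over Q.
[K:Q] = 6

x^3 - 46 has one real root r = 46^(1/3) and two complex roots r*zeta_3, r*zeta_3^2 where zeta_3 = e^(2*pi*i/3). The splitting field is Q(r, zeta_3). [Q(r):Q] = 3 and [Q(zeta_3):Q] = 2 with gcd = 1, so [Q(r, zeta_3):Q] = 3 * 2 = 6.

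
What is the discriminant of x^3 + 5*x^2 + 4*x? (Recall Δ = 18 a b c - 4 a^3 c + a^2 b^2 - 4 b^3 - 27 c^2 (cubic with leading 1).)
Δ = 144

For x^3 + a x^2 + b x + c the discriminant is Δ = 18 a b c - 4 a^3 c + a^2 b^2 - 4 b^3 - 27 c^2.
Plug a = 5, b = 4, c = 0:
  18*(5)*(4)*(0) - 4*(5)^3*(0) + (5)^2*(4)^2 - 4*(4)^3 - 27*(0)^2
  = 0 + (0) + 400 + (-256) + (0)
  = 144.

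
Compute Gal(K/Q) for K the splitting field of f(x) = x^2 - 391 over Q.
Gal(K/Q) = Z/2Z (cyclic of order 2)

x^2 - 391 is irreducible over Q since 391 is not a rational square. The splitting field Q(sqrt(391)) has degree 2 over Q, and its unique nontrivial automorphism is sqrt(391) ↦ -sqrt(391). Hence Gal(Q(sqrt(391))/Q) = Z/2Z.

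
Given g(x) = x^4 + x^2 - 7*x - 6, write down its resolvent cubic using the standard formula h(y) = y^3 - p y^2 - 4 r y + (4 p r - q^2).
h(y) = y^3 - y^2 + 24*y - 73

Identify coefficients: p = 1, q = -7, r = -6.
Plug into h(y) = y^3 - p y^2 - 4 r y + (4 p r - q^2):
  h(y) = y^3 - (1) y^2 - 4*(-6) y + (4*(1)*(-6) - (-7)^2)
       = y^3 + (-1) y^2 + (24) y + (-73).
Simplifying: h(y) = y^3 - y^2 + 24*y - 73.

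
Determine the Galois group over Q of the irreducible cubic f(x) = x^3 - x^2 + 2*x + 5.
Gal(K/Q) = S_3 (symmetric group of order 6)

Compute the discriminant of x^3 + (-1)*x^2 + (2)*x + (5): Δ = -863. Since Δ is not a rational square, the Galois group is not contained in A_3; it must be the full S_3 (irreducibility of the cubic rules out anything smaller).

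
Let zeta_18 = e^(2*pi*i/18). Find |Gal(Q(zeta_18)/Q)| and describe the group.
|Gal(Q(zeta_18)/Q)| = phi(18) = 6; group ≅ (Z/18Z)^* ≅ Z/6Z

The n-th cyclotomic polynomial Φ_18(x) is the minimal polynomial of zeta_18 over Q and has degree phi(18) = 6. So Q(zeta_18) is a degree-6 Galois extension with Galois group (Z/18Z)^*. By CRT, (Z/18Z)^* ≅ (Z/2Z)^* × (Z/9Z)^*. Each prime-power unit group is (Z/2Z)^* ≅ trivial group (order 1); (Z/9Z)^* ≅ Z/6Z. Hence Gal(Q(zeta_18)/Q) ≅ Z/6Z.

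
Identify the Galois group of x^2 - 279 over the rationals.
Gal(K/Q) = Z/2Z (cyclic of order 2)

x^2 - 279 is irreducible over Q since 279 is not a rational square. The splitting field Q(sqrt(279)) has degree 2 over Q, and its unique nontrivial automorphism is sqrt(279) ↦ -sqrt(279). Hence Gal(Q(sqrt(279))/Q) = Z/2Z.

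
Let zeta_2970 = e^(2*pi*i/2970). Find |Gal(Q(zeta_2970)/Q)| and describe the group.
|Gal(Q(zeta_2970)/Q)| = phi(2970) = 720; group ≅ (Z/2970Z)^* ≅ Z/4Z × Z/10Z × Z/18Z

The n-th cyclotomic polynomial Φ_2970(x) is the minimal polynomial of zeta_2970 over Q and has degree phi(2970) = 720. So Q(zeta_2970) is a degree-720 Galois extension with Galois group (Z/2970Z)^*. By CRT, (Z/2970Z)^* ≅ (Z/2Z)^* × (Z/27Z)^* × (Z/5Z)^* × (Z/11Z)^*. Each prime-power unit group is (Z/2Z)^* ≅ trivial group (order 1); (Z/27Z)^* ≅ Z/18Z; (Z/5Z)^* ≅ Z/4Z; (Z/11Z)^* ≅ Z/10Z. Hence Gal(Q(zeta_2970)/Q) ≅ Z/4Z × Z/10Z × Z/18Z.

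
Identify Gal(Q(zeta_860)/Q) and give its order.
|Gal(Q(zeta_860)/Q)| = phi(860) = 336; group ≅ (Z/860Z)^* ≅ Z/2Z × Z/4Z × Z/42Z

The n-th cyclotomic polynomial Φ_860(x) is the minimal polynomial of zeta_860 over Q and has degree phi(860) = 336. So Q(zeta_860) is a degree-336 Galois extension with Galois group (Z/860Z)^*. By CRT, (Z/860Z)^* ≅ (Z/4Z)^* × (Z/5Z)^* × (Z/43Z)^*. Each prime-power unit group is (Z/4Z)^* ≅ Z/2Z; (Z/5Z)^* ≅ Z/4Z; (Z/43Z)^* ≅ Z/42Z. Hence Gal(Q(zeta_860)/Q) ≅ Z/2Z × Z/4Z × Z/42Z.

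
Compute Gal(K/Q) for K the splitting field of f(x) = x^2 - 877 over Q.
Gal(K/Q) = Z/2Z (cyclic of order 2)

x^2 - 877 is irreducible over Q since 877 is not a rational square. The splitting field Q(sqrt(877)) has degree 2 over Q, and its unique nontrivial automorphism is sqrt(877) ↦ -sqrt(877). Hence Gal(Q(sqrt(877))/Q) = Z/2Z.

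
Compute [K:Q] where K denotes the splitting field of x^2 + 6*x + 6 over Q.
[K:Q] = 2

The discriminant of x^2 + (6)*x + (6) is b^2 - 4c = 36 - (24) = 12. Since 12 is not a perfect square in Q, the polynomial is irreducible over Q. Its two roots generate a degree-2 extension, so [K:Q] = 2.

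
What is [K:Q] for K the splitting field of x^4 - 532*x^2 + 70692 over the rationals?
[K:Q] = 4

f factors as (x^2 - 258)(x^2 - 274); the splitting field is K = Q(sqrt(258), sqrt(274)). Since 258, 274, and 70692 are all non-squares in Q, the three subfields Q(sqrt(258)), Q(sqrt(274)), Q(sqrt(70692)) are distinct degree-2 extensions, so [K:Q] = 4 (Klein four Galois group).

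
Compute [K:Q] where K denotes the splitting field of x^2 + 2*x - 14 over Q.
[K:Q] = 2

The discriminant of x^2 + (2)*x + (-14) is b^2 - 4c = 4 - (-56) = 60. Since 60 is not a perfect square in Q, the polynomial is irreducible over Q. Its two roots generate a degree-2 extension, so [K:Q] = 2.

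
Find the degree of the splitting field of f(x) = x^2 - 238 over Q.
[K:Q] = 2

The polynomial x^2 - 238 is irreducible over Q since 238 is not a perfect square. Its splitting field is Q(sqrt(238)), which has degree 2 over Q.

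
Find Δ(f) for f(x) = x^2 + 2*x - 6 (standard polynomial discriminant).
Δ = 28

For a quadratic a x^2 + b x + c the discriminant is Δ = b^2 - 4ac = (2)^2 - 4*(1)*(-6) = 4 - (-24) = 28.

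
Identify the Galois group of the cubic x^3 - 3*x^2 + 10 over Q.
Gal(K/Q) = S_3 (symmetric group of order 6)

Compute the discriminant of x^3 + (-3)*x^2 + (0)*x + (10): Δ = -1620. Since Δ is not a rational square, the Galois group is not contained in A_3; it must be the full S_3 (irreducibility of the cubic rules out anything smaller).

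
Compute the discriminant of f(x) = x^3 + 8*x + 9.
Δ = -4235

For a depressed cubic x^3 + p x + q the discriminant is Δ = -4 p^3 - 27 q^2 = -4*(8)^3 - 27*(9)^2 = -2048 - 2187 = -4235.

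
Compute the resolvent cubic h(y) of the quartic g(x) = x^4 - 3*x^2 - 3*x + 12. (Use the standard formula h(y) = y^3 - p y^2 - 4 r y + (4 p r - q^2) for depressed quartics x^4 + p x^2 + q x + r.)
h(y) = y^3 + 3*y^2 - 48*y - 153

Identify coefficients: p = -3, q = -3, r = 12.
Plug into h(y) = y^3 - p y^2 - 4 r y + (4 p r - q^2):
  h(y) = y^3 - (-3) y^2 - 4*(12) y + (4*(-3)*(12) - (-3)^2)
       = y^3 + (3) y^2 + (-48) y + (-153).
Simplifying: h(y) = y^3 + 3*y^2 - 48*y - 153.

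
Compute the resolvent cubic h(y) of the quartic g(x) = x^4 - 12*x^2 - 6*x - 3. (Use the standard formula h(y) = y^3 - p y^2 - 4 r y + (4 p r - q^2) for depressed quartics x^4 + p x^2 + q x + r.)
h(y) = y^3 + 12*y^2 + 12*y + 108

Identify coefficients: p = -12, q = -6, r = -3.
Plug into h(y) = y^3 - p y^2 - 4 r y + (4 p r - q^2):
  h(y) = y^3 - (-12) y^2 - 4*(-3) y + (4*(-12)*(-3) - (-6)^2)
       = y^3 + (12) y^2 + (12) y + (108).
Simplifying: h(y) = y^3 + 12*y^2 + 12*y + 108.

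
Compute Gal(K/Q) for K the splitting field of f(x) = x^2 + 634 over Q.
Gal(K/Q) = Z/2Z (cyclic of order 2)

x^2 + 634 is irreducible over Q since -634 is not a rational square. The splitting field Q(sqrt(-634)) has degree 2 over Q, and its unique nontrivial automorphism is sqrt(-634) ↦ -sqrt(-634). Hence Gal(Q(sqrt(-634))/Q) = Z/2Z.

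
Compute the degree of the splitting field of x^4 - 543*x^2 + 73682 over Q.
[K:Q] = 4

f factors as (x^2 - 266)(x^2 - 277); the splitting field is K = Q(sqrt(266), sqrt(277)). Since 266, 277, and 73682 are all non-squares in Q, the three subfields Q(sqrt(266)), Q(sqrt(277)), Q(sqrt(73682)) are distinct degree-2 extensions, so [K:Q] = 4 (Klein four Galois group).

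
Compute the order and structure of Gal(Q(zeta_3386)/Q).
|Gal(Q(zeta_3386)/Q)| = phi(3386) = 1692; group ≅ (Z/3386Z)^* ≅ Z/1692Z

The n-th cyclotomic polynomial Φ_3386(x) is the minimal polynomial of zeta_3386 over Q and has degree phi(3386) = 1692. So Q(zeta_3386) is a degree-1692 Galois extension with Galois group (Z/3386Z)^*. By CRT, (Z/3386Z)^* ≅ (Z/2Z)^* × (Z/1693Z)^*. Each prime-power unit group is (Z/2Z)^* ≅ trivial group (order 1); (Z/1693Z)^* ≅ Z/1692Z. Hence Gal(Q(zeta_3386)/Q) ≅ Z/1692Z.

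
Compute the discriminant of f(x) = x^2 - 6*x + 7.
Δ = 8

For a quadratic a x^2 + b x + c the discriminant is Δ = b^2 - 4ac = (-6)^2 - 4*(1)*(7) = 36 - (28) = 8.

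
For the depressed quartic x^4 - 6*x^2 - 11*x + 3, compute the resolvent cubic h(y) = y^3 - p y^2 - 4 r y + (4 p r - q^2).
h(y) = y^3 + 6*y^2 - 12*y - 193

Identify coefficients: p = -6, q = -11, r = 3.
Plug into h(y) = y^3 - p y^2 - 4 r y + (4 p r - q^2):
  h(y) = y^3 - (-6) y^2 - 4*(3) y + (4*(-6)*(3) - (-11)^2)
       = y^3 + (6) y^2 + (-12) y + (-193).
Simplifying: h(y) = y^3 + 6*y^2 - 12*y - 193.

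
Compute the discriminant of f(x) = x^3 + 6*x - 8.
Δ = -2592

For a depressed cubic x^3 + p x + q the discriminant is Δ = -4 p^3 - 27 q^2 = -4*(6)^3 - 27*(-8)^2 = -864 - 1728 = -2592.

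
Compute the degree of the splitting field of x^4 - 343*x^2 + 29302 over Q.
[K:Q] = 4

f factors as (x^2 - 161)(x^2 - 182); the splitting field is K = Q(sqrt(161), sqrt(182)). Since 161, 182, and 29302 are all non-squares in Q, the three subfields Q(sqrt(161)), Q(sqrt(182)), Q(sqrt(29302)) are distinct degree-2 extensions, so [K:Q] = 4 (Klein four Galois group).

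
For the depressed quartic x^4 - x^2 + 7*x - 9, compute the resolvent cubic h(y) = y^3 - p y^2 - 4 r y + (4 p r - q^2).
h(y) = y^3 + y^2 + 36*y - 13

Identify coefficients: p = -1, q = 7, r = -9.
Plug into h(y) = y^3 - p y^2 - 4 r y + (4 p r - q^2):
  h(y) = y^3 - (-1) y^2 - 4*(-9) y + (4*(-1)*(-9) - (7)^2)
       = y^3 + (1) y^2 + (36) y + (-13).
Simplifying: h(y) = y^3 + y^2 + 36*y - 13.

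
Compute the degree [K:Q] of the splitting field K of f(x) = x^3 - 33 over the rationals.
[K:Q] = 6

x^3 - 33 has one real root r = 33^(1/3) and two complex roots r*zeta_3, r*zeta_3^2 where zeta_3 = e^(2*pi*i/3). The splitting field is Q(r, zeta_3). [Q(r):Q] = 3 and [Q(zeta_3):Q] = 2 with gcd = 1, so [Q(r, zeta_3):Q] = 3 * 2 = 6.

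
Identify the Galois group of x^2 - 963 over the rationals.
Gal(K/Q) = Z/2Z (cyclic of order 2)

x^2 - 963 is irreducible over Q since 963 is not a rational square. The splitting field Q(sqrt(963)) has degree 2 over Q, and its unique nontrivial automorphism is sqrt(963) ↦ -sqrt(963). Hence Gal(Q(sqrt(963))/Q) = Z/2Z.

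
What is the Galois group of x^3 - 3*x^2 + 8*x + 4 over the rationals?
Gal(K/Q) = S_3 (symmetric group of order 6)

Compute the discriminant of x^3 + (-3)*x^2 + (8)*x + (4): Δ = -3200. Since Δ is not a rational square, the Galois group is not contained in A_3; it must be the full S_3 (irreducibility of the cubic rules out anything smaller).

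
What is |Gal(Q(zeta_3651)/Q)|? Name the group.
|Gal(Q(zeta_3651)/Q)| = phi(3651) = 2432; group ≅ (Z/3651Z)^* ≅ Z/2Z × Z/1216Z

The n-th cyclotomic polynomial Φ_3651(x) is the minimal polynomial of zeta_3651 over Q and has degree phi(3651) = 2432. So Q(zeta_3651) is a degree-2432 Galois extension with Galois group (Z/3651Z)^*. By CRT, (Z/3651Z)^* ≅ (Z/3Z)^* × (Z/1217Z)^*. Each prime-power unit group is (Z/3Z)^* ≅ Z/2Z; (Z/1217Z)^* ≅ Z/1216Z. Hence Gal(Q(zeta_3651)/Q) ≅ Z/2Z × Z/1216Z.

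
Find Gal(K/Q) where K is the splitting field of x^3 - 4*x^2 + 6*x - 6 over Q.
Gal(K/Q) = S_3 (symmetric group of order 6)

Compute the discriminant of x^3 + (-4)*x^2 + (6)*x + (-6): Δ = -204. Since Δ is not a rational square, the Galois group is not contained in A_3; it must be the full S_3 (irreducibility of the cubic rules out anything smaller).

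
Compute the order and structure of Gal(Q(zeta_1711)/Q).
|Gal(Q(zeta_1711)/Q)| = phi(1711) = 1624; group ≅ (Z/1711Z)^* ≅ Z/28Z × Z/58Z

The n-th cyclotomic polynomial Φ_1711(x) is the minimal polynomial of zeta_1711 over Q and has degree phi(1711) = 1624. So Q(zeta_1711) is a degree-1624 Galois extension with Galois group (Z/1711Z)^*. By CRT, (Z/1711Z)^* ≅ (Z/29Z)^* × (Z/59Z)^*. Each prime-power unit group is (Z/29Z)^* ≅ Z/28Z; (Z/59Z)^* ≅ Z/58Z. Hence Gal(Q(zeta_1711)/Q) ≅ Z/28Z × Z/58Z.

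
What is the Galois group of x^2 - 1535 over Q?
Gal(K/Q) = Z/2Z (cyclic of order 2)

x^2 - 1535 is irreducible over Q since 1535 is not a rational square. The splitting field Q(sqrt(1535)) has degree 2 over Q, and its unique nontrivial automorphism is sqrt(1535) ↦ -sqrt(1535). Hence Gal(Q(sqrt(1535))/Q) = Z/2Z.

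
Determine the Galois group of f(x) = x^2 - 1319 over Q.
Gal(K/Q) = Z/2Z (cyclic of order 2)

x^2 - 1319 is irreducible over Q since 1319 is not a rational square. The splitting field Q(sqrt(1319)) has degree 2 over Q, and its unique nontrivial automorphism is sqrt(1319) ↦ -sqrt(1319). Hence Gal(Q(sqrt(1319))/Q) = Z/2Z.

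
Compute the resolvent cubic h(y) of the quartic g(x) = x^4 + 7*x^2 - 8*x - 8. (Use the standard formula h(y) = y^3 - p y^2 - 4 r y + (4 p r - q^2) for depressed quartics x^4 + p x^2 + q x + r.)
h(y) = y^3 - 7*y^2 + 32*y - 288

Identify coefficients: p = 7, q = -8, r = -8.
Plug into h(y) = y^3 - p y^2 - 4 r y + (4 p r - q^2):
  h(y) = y^3 - (7) y^2 - 4*(-8) y + (4*(7)*(-8) - (-8)^2)
       = y^3 + (-7) y^2 + (32) y + (-288).
Simplifying: h(y) = y^3 - 7*y^2 + 32*y - 288.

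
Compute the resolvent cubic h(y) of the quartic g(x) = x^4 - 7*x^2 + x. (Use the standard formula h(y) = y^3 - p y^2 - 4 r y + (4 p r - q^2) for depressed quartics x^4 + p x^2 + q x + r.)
h(y) = y^3 + 7*y^2 - 1

Identify coefficients: p = -7, q = 1, r = 0.
Plug into h(y) = y^3 - p y^2 - 4 r y + (4 p r - q^2):
  h(y) = y^3 - (-7) y^2 - 4*(0) y + (4*(-7)*(0) - (1)^2)
       = y^3 + (7) y^2 + (0) y + (-1).
Simplifying: h(y) = y^3 + 7*y^2 - 1.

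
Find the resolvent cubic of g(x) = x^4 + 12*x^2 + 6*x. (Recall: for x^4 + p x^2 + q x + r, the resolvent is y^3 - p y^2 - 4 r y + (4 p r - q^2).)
h(y) = y^3 - 12*y^2 - 36

Identify coefficients: p = 12, q = 6, r = 0.
Plug into h(y) = y^3 - p y^2 - 4 r y + (4 p r - q^2):
  h(y) = y^3 - (12) y^2 - 4*(0) y + (4*(12)*(0) - (6)^2)
       = y^3 + (-12) y^2 + (0) y + (-36).
Simplifying: h(y) = y^3 - 12*y^2 - 36.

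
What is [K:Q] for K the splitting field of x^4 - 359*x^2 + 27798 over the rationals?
[K:Q] = 4

f factors as (x^2 - 246)(x^2 - 113); the splitting field is K = Q(sqrt(246), sqrt(113)). Since 246, 113, and 27798 are all non-squares in Q, the three subfields Q(sqrt(246)), Q(sqrt(113)), Q(sqrt(27798)) are distinct degree-2 extensions, so [K:Q] = 4 (Klein four Galois group).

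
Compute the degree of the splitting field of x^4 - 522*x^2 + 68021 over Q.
[K:Q] = 4

f factors as (x^2 - 271)(x^2 - 251); the splitting field is K = Q(sqrt(271), sqrt(251)). Since 271, 251, and 68021 are all non-squares in Q, the three subfields Q(sqrt(271)), Q(sqrt(251)), Q(sqrt(68021)) are distinct degree-2 extensions, so [K:Q] = 4 (Klein four Galois group).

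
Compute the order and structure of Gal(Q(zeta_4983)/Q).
|Gal(Q(zeta_4983)/Q)| = phi(4983) = 3000; group ≅ (Z/4983Z)^* ≅ Z/2Z × Z/10Z × Z/150Z

The n-th cyclotomic polynomial Φ_4983(x) is the minimal polynomial of zeta_4983 over Q and has degree phi(4983) = 3000. So Q(zeta_4983) is a degree-3000 Galois extension with Galois group (Z/4983Z)^*. By CRT, (Z/4983Z)^* ≅ (Z/3Z)^* × (Z/11Z)^* × (Z/151Z)^*. Each prime-power unit group is (Z/3Z)^* ≅ Z/2Z; (Z/11Z)^* ≅ Z/10Z; (Z/151Z)^* ≅ Z/150Z. Hence Gal(Q(zeta_4983)/Q) ≅ Z/2Z × Z/10Z × Z/150Z.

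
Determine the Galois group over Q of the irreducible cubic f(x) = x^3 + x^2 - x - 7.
Gal(K/Q) = S_3 (symmetric group of order 6)

Compute the discriminant of x^3 + (1)*x^2 + (-1)*x + (-7): Δ = -1164. Since Δ is not a rational square, the Galois group is not contained in A_3; it must be the full S_3 (irreducibility of the cubic rules out anything smaller).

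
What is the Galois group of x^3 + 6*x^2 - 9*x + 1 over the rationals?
Gal(K/Q) = A_3 (cyclic of order 3)

Compute the discriminant of x^3 + (6)*x^2 + (-9)*x + (1): Δ = 3969. Since Δ is a perfect square (Δ = 63^2), the Galois group is contained in A_3. Irreducibility forces the group to be transitive on three roots, so Gal = A_3.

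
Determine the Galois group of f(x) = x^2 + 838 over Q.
Gal(K/Q) = Z/2Z (cyclic of order 2)

x^2 + 838 is irreducible over Q since -838 is not a rational square. The splitting field Q(sqrt(-838)) has degree 2 over Q, and its unique nontrivial automorphism is sqrt(-838) ↦ -sqrt(-838). Hence Gal(Q(sqrt(-838))/Q) = Z/2Z.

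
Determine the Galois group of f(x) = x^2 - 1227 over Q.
Gal(K/Q) = Z/2Z (cyclic of order 2)

x^2 - 1227 is irreducible over Q since 1227 is not a rational square. The splitting field Q(sqrt(1227)) has degree 2 over Q, and its unique nontrivial automorphism is sqrt(1227) ↦ -sqrt(1227). Hence Gal(Q(sqrt(1227))/Q) = Z/2Z.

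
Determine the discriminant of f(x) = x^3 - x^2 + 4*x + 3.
Δ = -687

For x^3 + a x^2 + b x + c the discriminant is Δ = 18 a b c - 4 a^3 c + a^2 b^2 - 4 b^3 - 27 c^2.
Plug a = -1, b = 4, c = 3:
  18*(-1)*(4)*(3) - 4*(-1)^3*(3) + (-1)^2*(4)^2 - 4*(4)^3 - 27*(3)^2
  = -216 + (12) + 16 + (-256) + (-243)
  = -687.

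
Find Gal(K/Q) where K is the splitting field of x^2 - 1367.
Gal(K/Q) = Z/2Z (cyclic of order 2)

x^2 - 1367 is irreducible over Q since 1367 is not a rational square. The splitting field Q(sqrt(1367)) has degree 2 over Q, and its unique nontrivial automorphism is sqrt(1367) ↦ -sqrt(1367). Hence Gal(Q(sqrt(1367))/Q) = Z/2Z.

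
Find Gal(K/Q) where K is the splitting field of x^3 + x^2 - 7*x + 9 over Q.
Gal(K/Q) = S_3 (symmetric group of order 6)

Compute the discriminant of x^3 + (1)*x^2 + (-7)*x + (9): Δ = -1936. Since Δ is not a rational square, the Galois group is not contained in A_3; it must be the full S_3 (irreducibility of the cubic rules out anything smaller).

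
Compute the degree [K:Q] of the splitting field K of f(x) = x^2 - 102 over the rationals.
[K:Q] = 2

The polynomial x^2 - 102 is irreducible over Q since 102 is not a perfect square. Its splitting field is Q(sqrt(102)), which has degree 2 over Q.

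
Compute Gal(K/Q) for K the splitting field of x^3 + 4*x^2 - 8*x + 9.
Gal(K/Q) = S_3 (symmetric group of order 6)

Compute the discriminant of x^3 + (4)*x^2 + (-8)*x + (9): Δ = -6603. Since Δ is not a rational square, the Galois group is not contained in A_3; it must be the full S_3 (irreducibility of the cubic rules out anything smaller).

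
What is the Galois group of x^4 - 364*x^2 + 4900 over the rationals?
Gal(K/Q) = Z/2Z (cyclic of order 2)

f factors as (x^2 - 350)(x^2 - 14), so the splitting field is K = Q(sqrt(350), sqrt(14)). The squarefree part of 350 is 14 and the squarefree part of 14 is also 14, so sqrt(350) and sqrt(14) are both rational multiples of sqrt(14). Hence Q(sqrt(350)) = Q(sqrt(14)) = Q(sqrt(14)), and the splitting field collapses to a single degree-2 extension with Galois group Z/2Z.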